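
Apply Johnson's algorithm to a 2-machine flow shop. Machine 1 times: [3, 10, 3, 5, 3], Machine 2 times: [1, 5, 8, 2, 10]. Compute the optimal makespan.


Apply Johnson's rule:
  Group 1 (a <= b): [(3, 3, 8), (5, 3, 10)]
  Group 2 (a > b): [(2, 10, 5), (4, 5, 2), (1, 3, 1)]
Optimal job order: [3, 5, 2, 4, 1]
Schedule:
  Job 3: M1 done at 3, M2 done at 11
  Job 5: M1 done at 6, M2 done at 21
  Job 2: M1 done at 16, M2 done at 26
  Job 4: M1 done at 21, M2 done at 28
  Job 1: M1 done at 24, M2 done at 29
Makespan = 29

29


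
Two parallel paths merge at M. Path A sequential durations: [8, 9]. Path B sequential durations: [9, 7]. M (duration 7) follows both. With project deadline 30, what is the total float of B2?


Forward pass: ES(B2) = sum of predecessors on chain B = 9
EF = ES + duration = 9 + 7 = 16
Backward pass: LF(M) = deadline = 30; LS(M) = 30 - 7 = 23
LF(B2) = LS(M) - sum(successors on chain B) = 23 - 0 = 23
LS = LF - duration = 23 - 7 = 16
Total float = LS - ES = 16 - 9 = 7

7


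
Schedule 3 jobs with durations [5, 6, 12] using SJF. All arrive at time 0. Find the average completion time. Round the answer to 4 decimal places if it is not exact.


SJF order (ascending): [5, 6, 12]
Completion times:
  Job 1: burst=5, C=5
  Job 2: burst=6, C=11
  Job 3: burst=12, C=23
Average completion = 39/3 = 13.0

13.0


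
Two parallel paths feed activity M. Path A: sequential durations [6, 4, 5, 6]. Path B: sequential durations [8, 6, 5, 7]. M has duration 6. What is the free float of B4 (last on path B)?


ES(B4) = sum of predecessors on chain B = 19
EF(B4) = ES + duration = 19 + 7 = 26
Successor of B4 is M. ES(M) = max(sum(A), sum(B)) = max(21, 26) = 26
Free float = ES(successor) - EF(current) = 26 - 26 = 0

0


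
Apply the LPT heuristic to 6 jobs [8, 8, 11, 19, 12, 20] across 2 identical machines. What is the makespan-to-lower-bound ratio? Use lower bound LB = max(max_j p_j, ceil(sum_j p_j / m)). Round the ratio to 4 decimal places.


LPT order: [20, 19, 12, 11, 8, 8]
Machine loads after assignment: [39, 39]
LPT makespan = 39
Lower bound = max(max_job, ceil(total/2)) = max(20, 39) = 39
Ratio = 39 / 39 = 1.0

1.0


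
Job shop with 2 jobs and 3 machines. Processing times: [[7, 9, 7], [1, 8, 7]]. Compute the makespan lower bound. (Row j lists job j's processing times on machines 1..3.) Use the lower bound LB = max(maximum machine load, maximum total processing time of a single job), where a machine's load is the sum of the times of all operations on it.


Machine loads:
  Machine 1: 7 + 1 = 8
  Machine 2: 9 + 8 = 17
  Machine 3: 7 + 7 = 14
Max machine load = 17
Job totals:
  Job 1: 23
  Job 2: 16
Max job total = 23
Lower bound = max(17, 23) = 23

23


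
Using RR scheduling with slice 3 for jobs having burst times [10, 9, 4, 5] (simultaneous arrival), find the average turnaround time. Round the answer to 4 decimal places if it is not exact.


Time quantum = 3
Execution trace:
  J1 runs 3 units, time = 3
  J2 runs 3 units, time = 6
  J3 runs 3 units, time = 9
  J4 runs 3 units, time = 12
  J1 runs 3 units, time = 15
  J2 runs 3 units, time = 18
  J3 runs 1 units, time = 19
  J4 runs 2 units, time = 21
  J1 runs 3 units, time = 24
  J2 runs 3 units, time = 27
  J1 runs 1 units, time = 28
Finish times: [28, 27, 19, 21]
Average turnaround = 95/4 = 23.75

23.75


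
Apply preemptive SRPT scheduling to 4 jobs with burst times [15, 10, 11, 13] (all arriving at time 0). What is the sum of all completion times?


Since all jobs arrive at t=0, SRPT equals SPT ordering.
SPT order: [10, 11, 13, 15]
Completion times:
  Job 1: p=10, C=10
  Job 2: p=11, C=21
  Job 3: p=13, C=34
  Job 4: p=15, C=49
Total completion time = 10 + 21 + 34 + 49 = 114

114


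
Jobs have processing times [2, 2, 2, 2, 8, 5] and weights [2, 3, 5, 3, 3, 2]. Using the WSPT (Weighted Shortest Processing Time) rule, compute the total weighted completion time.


Compute p/w ratios and sort ascending (WSPT): [(2, 5), (2, 3), (2, 3), (2, 2), (5, 2), (8, 3)]
Compute weighted completion times:
  Job (p=2,w=5): C=2, w*C=5*2=10
  Job (p=2,w=3): C=4, w*C=3*4=12
  Job (p=2,w=3): C=6, w*C=3*6=18
  Job (p=2,w=2): C=8, w*C=2*8=16
  Job (p=5,w=2): C=13, w*C=2*13=26
  Job (p=8,w=3): C=21, w*C=3*21=63
Total weighted completion time = 145

145


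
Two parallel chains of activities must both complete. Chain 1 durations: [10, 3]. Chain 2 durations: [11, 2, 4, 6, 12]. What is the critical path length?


Path A total = 10 + 3 = 13
Path B total = 11 + 2 + 4 + 6 + 12 = 35
Critical path = longest path = max(13, 35) = 35

35


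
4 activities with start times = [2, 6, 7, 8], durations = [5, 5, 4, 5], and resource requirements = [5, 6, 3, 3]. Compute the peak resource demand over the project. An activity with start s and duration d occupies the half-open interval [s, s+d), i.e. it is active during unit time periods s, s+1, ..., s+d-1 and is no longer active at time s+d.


Each activity i is active on [start_i, start_i + duration_i).
Compute total resource usage per time slot:
  t=0: active resources = [], total = 0
  t=1: active resources = [], total = 0
  t=2: active resources = [5], total = 5
  t=3: active resources = [5], total = 5
  t=4: active resources = [5], total = 5
  t=5: active resources = [5], total = 5
  t=6: active resources = [5, 6], total = 11
  t=7: active resources = [6, 3], total = 9
  t=8: active resources = [6, 3, 3], total = 12
  t=9: active resources = [6, 3, 3], total = 12
  t=10: active resources = [6, 3, 3], total = 12
  t=11: active resources = [3], total = 3
  t=12: active resources = [3], total = 3
Peak resource demand = 12

12


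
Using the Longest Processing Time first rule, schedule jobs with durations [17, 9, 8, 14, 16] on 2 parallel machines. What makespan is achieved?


Sort jobs in decreasing order (LPT): [17, 16, 14, 9, 8]
Assign each job to the least loaded machine:
  Machine 1: jobs [17, 9, 8], load = 34
  Machine 2: jobs [16, 14], load = 30
Makespan = max load = 34

34


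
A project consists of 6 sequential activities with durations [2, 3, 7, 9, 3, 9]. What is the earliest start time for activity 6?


Activity 6 starts after activities 1 through 5 complete.
Predecessor durations: [2, 3, 7, 9, 3]
ES = 2 + 3 + 7 + 9 + 3 = 24

24


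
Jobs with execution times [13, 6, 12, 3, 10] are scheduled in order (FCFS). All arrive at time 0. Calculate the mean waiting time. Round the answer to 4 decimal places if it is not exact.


FCFS order (as given): [13, 6, 12, 3, 10]
Waiting times:
  Job 1: wait = 0
  Job 2: wait = 13
  Job 3: wait = 19
  Job 4: wait = 31
  Job 5: wait = 34
Sum of waiting times = 97
Average waiting time = 97/5 = 19.4

19.4


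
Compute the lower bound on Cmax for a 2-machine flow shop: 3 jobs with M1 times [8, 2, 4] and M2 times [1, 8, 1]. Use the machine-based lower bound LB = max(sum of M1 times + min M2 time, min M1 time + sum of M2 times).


LB1 = sum(M1 times) + min(M2 times) = 14 + 1 = 15
LB2 = min(M1 times) + sum(M2 times) = 2 + 10 = 12
Lower bound = max(LB1, LB2) = max(15, 12) = 15

15


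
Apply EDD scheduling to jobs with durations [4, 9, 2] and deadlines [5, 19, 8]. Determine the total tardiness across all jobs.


Sort by due date (EDD order): [(4, 5), (2, 8), (9, 19)]
Compute completion times and tardiness:
  Job 1: p=4, d=5, C=4, tardiness=max(0,4-5)=0
  Job 2: p=2, d=8, C=6, tardiness=max(0,6-8)=0
  Job 3: p=9, d=19, C=15, tardiness=max(0,15-19)=0
Total tardiness = 0

0


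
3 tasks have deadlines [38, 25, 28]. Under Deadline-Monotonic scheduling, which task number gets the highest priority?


Sort tasks by relative deadline (ascending):
  Task 2: deadline = 25
  Task 3: deadline = 28
  Task 1: deadline = 38
Priority order (highest first): [2, 3, 1]
Highest priority task = 2

2


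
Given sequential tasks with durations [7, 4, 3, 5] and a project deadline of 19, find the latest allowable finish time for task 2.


LF(activity 2) = deadline - sum of successor durations
Successors: activities 3 through 4 with durations [3, 5]
Sum of successor durations = 8
LF = 19 - 8 = 11

11


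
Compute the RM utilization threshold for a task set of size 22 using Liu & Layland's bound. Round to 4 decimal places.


Compute 2^(1/22) = 1.0320082797
Subtract 1: 1.0320082797 - 1 = 0.0320082797
Multiply by n: 22 * 0.0320082797 = 0.7041821534
Round to 4 dp: 0.7042

0.7042


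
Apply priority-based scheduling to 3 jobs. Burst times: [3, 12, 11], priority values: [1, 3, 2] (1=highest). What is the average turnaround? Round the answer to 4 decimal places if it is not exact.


Sort by priority (ascending = highest first):
Order: [(1, 3), (2, 11), (3, 12)]
Completion times:
  Priority 1, burst=3, C=3
  Priority 2, burst=11, C=14
  Priority 3, burst=12, C=26
Average turnaround = 43/3 = 14.3333

14.3333


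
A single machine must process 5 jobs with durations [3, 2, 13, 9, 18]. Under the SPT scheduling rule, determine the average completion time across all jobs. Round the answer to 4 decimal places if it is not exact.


Sort jobs by processing time (SPT order): [2, 3, 9, 13, 18]
Compute completion times sequentially:
  Job 1: processing = 2, completes at 2
  Job 2: processing = 3, completes at 5
  Job 3: processing = 9, completes at 14
  Job 4: processing = 13, completes at 27
  Job 5: processing = 18, completes at 45
Sum of completion times = 93
Average completion time = 93/5 = 18.6

18.6


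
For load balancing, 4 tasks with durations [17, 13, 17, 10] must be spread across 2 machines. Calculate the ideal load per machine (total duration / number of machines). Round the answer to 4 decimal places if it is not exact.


Total processing time = 17 + 13 + 17 + 10 = 57
Number of machines = 2
Ideal balanced load = 57 / 2 = 28.5

28.5


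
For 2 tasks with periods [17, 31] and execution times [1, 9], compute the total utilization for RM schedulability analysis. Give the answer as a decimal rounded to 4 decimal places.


Compute individual utilizations (exact fractions):
  Task 1: C/T = 1/17 (approx. 0.0588)
  Task 2: C/T = 9/31 (approx. 0.2903)
Total utilization U = 1/17 + 9/31 = 184/527
Rounded to 4 decimal places: U = 0.3491
RM (Liu & Layland) bound for 2 tasks = 0.828427; compare with U = 184/527 (approx. 0.349146)
U <= bound, so schedulable by RM sufficient condition.

0.3491


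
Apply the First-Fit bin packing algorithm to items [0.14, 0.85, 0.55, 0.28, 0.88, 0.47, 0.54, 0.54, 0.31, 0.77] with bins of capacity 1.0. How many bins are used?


Place items sequentially using First-Fit:
  Item 0.14 -> new Bin 1
  Item 0.85 -> Bin 1 (now 0.99)
  Item 0.55 -> new Bin 2
  Item 0.28 -> Bin 2 (now 0.83)
  Item 0.88 -> new Bin 3
  Item 0.47 -> new Bin 4
  Item 0.54 -> new Bin 5
  Item 0.54 -> new Bin 6
  Item 0.31 -> Bin 4 (now 0.78)
  Item 0.77 -> new Bin 7
Total bins used = 7

7


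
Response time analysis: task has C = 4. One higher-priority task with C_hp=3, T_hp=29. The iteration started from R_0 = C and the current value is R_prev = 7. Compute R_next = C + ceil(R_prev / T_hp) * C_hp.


R_next = C + ceil(R_prev / T_hp) * C_hp
ceil(7 / 29) = ceil(0.2414) = 1
Interference = 1 * 3 = 3
R_next = 4 + 3 = 7
R_next = R_prev, so the iteration has converged (response time = 7).

7


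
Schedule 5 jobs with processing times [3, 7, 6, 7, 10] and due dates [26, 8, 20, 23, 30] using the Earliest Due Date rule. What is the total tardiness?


Sort by due date (EDD order): [(7, 8), (6, 20), (7, 23), (3, 26), (10, 30)]
Compute completion times and tardiness:
  Job 1: p=7, d=8, C=7, tardiness=max(0,7-8)=0
  Job 2: p=6, d=20, C=13, tardiness=max(0,13-20)=0
  Job 3: p=7, d=23, C=20, tardiness=max(0,20-23)=0
  Job 4: p=3, d=26, C=23, tardiness=max(0,23-26)=0
  Job 5: p=10, d=30, C=33, tardiness=max(0,33-30)=3
Total tardiness = 3

3


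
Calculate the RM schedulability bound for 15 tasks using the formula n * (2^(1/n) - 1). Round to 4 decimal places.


Compute 2^(1/15) = 1.0472941228
Subtract 1: 1.0472941228 - 1 = 0.0472941228
Multiply by n: 15 * 0.0472941228 = 0.7094118420
Round to 4 dp: 0.7094

0.7094


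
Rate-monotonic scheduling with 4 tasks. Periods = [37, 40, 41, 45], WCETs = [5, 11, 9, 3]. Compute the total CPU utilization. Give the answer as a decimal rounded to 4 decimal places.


Compute individual utilizations (exact fractions):
  Task 1: C/T = 5/37 (approx. 0.1351)
  Task 2: C/T = 11/40 (approx. 0.275)
  Task 3: C/T = 9/41 (approx. 0.2195)
  Task 4: C/T = 3/45 = 1/15 (approx. 0.0667)
Total utilization U = 5/37 + 11/40 + 9/41 + 1/15 = 126757/182040
Rounded to 4 decimal places: U = 0.6963
RM (Liu & Layland) bound for 4 tasks = 0.756828; compare with U = 126757/182040 (approx. 0.696314)
U <= bound, so schedulable by RM sufficient condition.

0.6963


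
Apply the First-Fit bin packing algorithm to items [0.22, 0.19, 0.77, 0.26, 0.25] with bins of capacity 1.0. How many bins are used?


Place items sequentially using First-Fit:
  Item 0.22 -> new Bin 1
  Item 0.19 -> Bin 1 (now 0.41)
  Item 0.77 -> new Bin 2
  Item 0.26 -> Bin 1 (now 0.67)
  Item 0.25 -> Bin 1 (now 0.92)
Total bins used = 2

2


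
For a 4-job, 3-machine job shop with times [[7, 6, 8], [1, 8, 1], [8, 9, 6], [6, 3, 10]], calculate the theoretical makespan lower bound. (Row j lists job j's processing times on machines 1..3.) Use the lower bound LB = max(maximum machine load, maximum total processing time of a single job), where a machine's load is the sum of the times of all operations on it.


Machine loads:
  Machine 1: 7 + 1 + 8 + 6 = 22
  Machine 2: 6 + 8 + 9 + 3 = 26
  Machine 3: 8 + 1 + 6 + 10 = 25
Max machine load = 26
Job totals:
  Job 1: 21
  Job 2: 10
  Job 3: 23
  Job 4: 19
Max job total = 23
Lower bound = max(26, 23) = 26

26


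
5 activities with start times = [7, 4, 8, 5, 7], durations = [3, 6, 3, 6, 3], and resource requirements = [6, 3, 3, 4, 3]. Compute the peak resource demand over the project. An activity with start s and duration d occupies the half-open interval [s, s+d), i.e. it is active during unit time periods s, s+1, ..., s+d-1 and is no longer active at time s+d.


Each activity i is active on [start_i, start_i + duration_i).
Compute total resource usage per time slot:
  t=0: active resources = [], total = 0
  t=1: active resources = [], total = 0
  t=2: active resources = [], total = 0
  t=3: active resources = [], total = 0
  t=4: active resources = [3], total = 3
  t=5: active resources = [3, 4], total = 7
  t=6: active resources = [3, 4], total = 7
  t=7: active resources = [6, 3, 4, 3], total = 16
  t=8: active resources = [6, 3, 3, 4, 3], total = 19
  t=9: active resources = [6, 3, 3, 4, 3], total = 19
  t=10: active resources = [3, 4], total = 7
Peak resource demand = 19

19


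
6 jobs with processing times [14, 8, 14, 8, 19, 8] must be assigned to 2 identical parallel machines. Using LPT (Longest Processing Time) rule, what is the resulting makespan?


Sort jobs in decreasing order (LPT): [19, 14, 14, 8, 8, 8]
Assign each job to the least loaded machine:
  Machine 1: jobs [19, 8, 8], load = 35
  Machine 2: jobs [14, 14, 8], load = 36
Makespan = max load = 36

36


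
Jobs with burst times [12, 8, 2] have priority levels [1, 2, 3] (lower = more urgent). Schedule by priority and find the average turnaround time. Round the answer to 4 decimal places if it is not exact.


Sort by priority (ascending = highest first):
Order: [(1, 12), (2, 8), (3, 2)]
Completion times:
  Priority 1, burst=12, C=12
  Priority 2, burst=8, C=20
  Priority 3, burst=2, C=22
Average turnaround = 54/3 = 18.0

18.0


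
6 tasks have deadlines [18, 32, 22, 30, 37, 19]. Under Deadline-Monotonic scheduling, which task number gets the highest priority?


Sort tasks by relative deadline (ascending):
  Task 1: deadline = 18
  Task 6: deadline = 19
  Task 3: deadline = 22
  Task 4: deadline = 30
  Task 2: deadline = 32
  Task 5: deadline = 37
Priority order (highest first): [1, 6, 3, 4, 2, 5]
Highest priority task = 1

1


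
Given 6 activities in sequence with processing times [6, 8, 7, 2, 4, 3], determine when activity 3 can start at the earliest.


Activity 3 starts after activities 1 through 2 complete.
Predecessor durations: [6, 8]
ES = 6 + 8 = 14

14


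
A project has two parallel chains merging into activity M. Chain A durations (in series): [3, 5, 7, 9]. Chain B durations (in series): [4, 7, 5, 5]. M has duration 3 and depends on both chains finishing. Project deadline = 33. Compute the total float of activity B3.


Forward pass: ES(B3) = sum of predecessors on chain B = 11
EF = ES + duration = 11 + 5 = 16
Backward pass: LF(M) = deadline = 33; LS(M) = 33 - 3 = 30
LF(B3) = LS(M) - sum(successors on chain B) = 30 - 5 = 25
LS = LF - duration = 25 - 5 = 20
Total float = LS - ES = 20 - 11 = 9

9


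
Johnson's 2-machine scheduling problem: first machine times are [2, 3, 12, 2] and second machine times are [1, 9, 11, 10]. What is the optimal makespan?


Apply Johnson's rule:
  Group 1 (a <= b): [(4, 2, 10), (2, 3, 9)]
  Group 2 (a > b): [(3, 12, 11), (1, 2, 1)]
Optimal job order: [4, 2, 3, 1]
Schedule:
  Job 4: M1 done at 2, M2 done at 12
  Job 2: M1 done at 5, M2 done at 21
  Job 3: M1 done at 17, M2 done at 32
  Job 1: M1 done at 19, M2 done at 33
Makespan = 33

33


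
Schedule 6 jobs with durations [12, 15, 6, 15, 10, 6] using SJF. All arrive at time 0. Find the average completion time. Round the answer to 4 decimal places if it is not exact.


SJF order (ascending): [6, 6, 10, 12, 15, 15]
Completion times:
  Job 1: burst=6, C=6
  Job 2: burst=6, C=12
  Job 3: burst=10, C=22
  Job 4: burst=12, C=34
  Job 5: burst=15, C=49
  Job 6: burst=15, C=64
Average completion = 187/6 = 31.1667

31.1667


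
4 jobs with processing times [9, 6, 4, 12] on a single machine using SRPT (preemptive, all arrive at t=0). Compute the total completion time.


Since all jobs arrive at t=0, SRPT equals SPT ordering.
SPT order: [4, 6, 9, 12]
Completion times:
  Job 1: p=4, C=4
  Job 2: p=6, C=10
  Job 3: p=9, C=19
  Job 4: p=12, C=31
Total completion time = 4 + 10 + 19 + 31 = 64

64


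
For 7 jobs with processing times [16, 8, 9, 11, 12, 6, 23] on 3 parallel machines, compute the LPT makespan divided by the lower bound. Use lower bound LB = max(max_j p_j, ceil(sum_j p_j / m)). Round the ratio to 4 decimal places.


LPT order: [23, 16, 12, 11, 9, 8, 6]
Machine loads after assignment: [31, 25, 29]
LPT makespan = 31
Lower bound = max(max_job, ceil(total/3)) = max(23, 29) = 29
Ratio = 31 / 29 = 1.069

1.069


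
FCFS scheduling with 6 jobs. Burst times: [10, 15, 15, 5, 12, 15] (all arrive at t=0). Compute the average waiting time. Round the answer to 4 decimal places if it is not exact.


FCFS order (as given): [10, 15, 15, 5, 12, 15]
Waiting times:
  Job 1: wait = 0
  Job 2: wait = 10
  Job 3: wait = 25
  Job 4: wait = 40
  Job 5: wait = 45
  Job 6: wait = 57
Sum of waiting times = 177
Average waiting time = 177/6 = 29.5

29.5


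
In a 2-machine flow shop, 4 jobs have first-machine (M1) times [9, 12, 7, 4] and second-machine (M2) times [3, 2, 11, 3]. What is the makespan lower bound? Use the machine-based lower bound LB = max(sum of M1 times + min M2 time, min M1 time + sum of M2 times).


LB1 = sum(M1 times) + min(M2 times) = 32 + 2 = 34
LB2 = min(M1 times) + sum(M2 times) = 4 + 19 = 23
Lower bound = max(LB1, LB2) = max(34, 23) = 34

34


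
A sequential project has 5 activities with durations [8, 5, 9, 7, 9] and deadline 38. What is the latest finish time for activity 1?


LF(activity 1) = deadline - sum of successor durations
Successors: activities 2 through 5 with durations [5, 9, 7, 9]
Sum of successor durations = 30
LF = 38 - 30 = 8

8


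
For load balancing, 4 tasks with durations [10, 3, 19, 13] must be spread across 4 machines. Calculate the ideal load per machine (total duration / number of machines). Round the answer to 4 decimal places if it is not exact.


Total processing time = 10 + 3 + 19 + 13 = 45
Number of machines = 4
Ideal balanced load = 45 / 4 = 11.25

11.25


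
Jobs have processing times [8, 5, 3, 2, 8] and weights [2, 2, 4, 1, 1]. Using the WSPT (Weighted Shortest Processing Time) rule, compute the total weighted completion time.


Compute p/w ratios and sort ascending (WSPT): [(3, 4), (2, 1), (5, 2), (8, 2), (8, 1)]
Compute weighted completion times:
  Job (p=3,w=4): C=3, w*C=4*3=12
  Job (p=2,w=1): C=5, w*C=1*5=5
  Job (p=5,w=2): C=10, w*C=2*10=20
  Job (p=8,w=2): C=18, w*C=2*18=36
  Job (p=8,w=1): C=26, w*C=1*26=26
Total weighted completion time = 99

99


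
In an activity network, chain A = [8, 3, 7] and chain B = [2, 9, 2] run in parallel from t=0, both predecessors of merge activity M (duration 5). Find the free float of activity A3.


ES(A3) = sum of predecessors on chain A = 11
EF(A3) = ES + duration = 11 + 7 = 18
Successor of A3 is M. ES(M) = max(sum(A), sum(B)) = max(18, 13) = 18
Free float = ES(successor) - EF(current) = 18 - 18 = 0

0


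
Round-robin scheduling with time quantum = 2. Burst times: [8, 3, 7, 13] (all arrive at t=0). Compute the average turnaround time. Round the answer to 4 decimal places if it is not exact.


Time quantum = 2
Execution trace:
  J1 runs 2 units, time = 2
  J2 runs 2 units, time = 4
  J3 runs 2 units, time = 6
  J4 runs 2 units, time = 8
  J1 runs 2 units, time = 10
  J2 runs 1 units, time = 11
  J3 runs 2 units, time = 13
  J4 runs 2 units, time = 15
  J1 runs 2 units, time = 17
  J3 runs 2 units, time = 19
  J4 runs 2 units, time = 21
  J1 runs 2 units, time = 23
  J3 runs 1 units, time = 24
  J4 runs 2 units, time = 26
  J4 runs 2 units, time = 28
  J4 runs 2 units, time = 30
  J4 runs 1 units, time = 31
Finish times: [23, 11, 24, 31]
Average turnaround = 89/4 = 22.25

22.25


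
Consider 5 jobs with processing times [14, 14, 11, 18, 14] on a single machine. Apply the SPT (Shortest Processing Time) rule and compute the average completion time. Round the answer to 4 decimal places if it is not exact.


Sort jobs by processing time (SPT order): [11, 14, 14, 14, 18]
Compute completion times sequentially:
  Job 1: processing = 11, completes at 11
  Job 2: processing = 14, completes at 25
  Job 3: processing = 14, completes at 39
  Job 4: processing = 14, completes at 53
  Job 5: processing = 18, completes at 71
Sum of completion times = 199
Average completion time = 199/5 = 39.8

39.8


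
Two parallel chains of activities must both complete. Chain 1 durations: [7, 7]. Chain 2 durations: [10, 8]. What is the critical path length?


Path A total = 7 + 7 = 14
Path B total = 10 + 8 = 18
Critical path = longest path = max(14, 18) = 18

18


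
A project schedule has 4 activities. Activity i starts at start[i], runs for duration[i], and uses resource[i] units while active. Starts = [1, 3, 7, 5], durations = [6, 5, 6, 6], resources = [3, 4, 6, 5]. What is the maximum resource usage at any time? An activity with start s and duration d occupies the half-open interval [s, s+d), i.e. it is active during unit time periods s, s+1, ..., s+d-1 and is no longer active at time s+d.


Each activity i is active on [start_i, start_i + duration_i).
Compute total resource usage per time slot:
  t=0: active resources = [], total = 0
  t=1: active resources = [3], total = 3
  t=2: active resources = [3], total = 3
  t=3: active resources = [3, 4], total = 7
  t=4: active resources = [3, 4], total = 7
  t=5: active resources = [3, 4, 5], total = 12
  t=6: active resources = [3, 4, 5], total = 12
  t=7: active resources = [4, 6, 5], total = 15
  t=8: active resources = [6, 5], total = 11
  t=9: active resources = [6, 5], total = 11
  t=10: active resources = [6, 5], total = 11
  t=11: active resources = [6], total = 6
  t=12: active resources = [6], total = 6
Peak resource demand = 15

15


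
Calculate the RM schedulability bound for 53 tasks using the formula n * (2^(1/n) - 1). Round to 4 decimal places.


Compute 2^(1/53) = 1.0131641430
Subtract 1: 1.0131641430 - 1 = 0.0131641430
Multiply by n: 53 * 0.0131641430 = 0.6976995790
Round to 4 dp: 0.6977

0.6977


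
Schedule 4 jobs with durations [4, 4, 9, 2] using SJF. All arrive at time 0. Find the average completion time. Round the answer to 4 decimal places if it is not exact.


SJF order (ascending): [2, 4, 4, 9]
Completion times:
  Job 1: burst=2, C=2
  Job 2: burst=4, C=6
  Job 3: burst=4, C=10
  Job 4: burst=9, C=19
Average completion = 37/4 = 9.25

9.25


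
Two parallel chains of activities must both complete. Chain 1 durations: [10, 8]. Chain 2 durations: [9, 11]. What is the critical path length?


Path A total = 10 + 8 = 18
Path B total = 9 + 11 = 20
Critical path = longest path = max(18, 20) = 20

20


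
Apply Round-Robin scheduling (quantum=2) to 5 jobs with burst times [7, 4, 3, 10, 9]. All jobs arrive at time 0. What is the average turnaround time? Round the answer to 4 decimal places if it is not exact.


Time quantum = 2
Execution trace:
  J1 runs 2 units, time = 2
  J2 runs 2 units, time = 4
  J3 runs 2 units, time = 6
  J4 runs 2 units, time = 8
  J5 runs 2 units, time = 10
  J1 runs 2 units, time = 12
  J2 runs 2 units, time = 14
  J3 runs 1 units, time = 15
  J4 runs 2 units, time = 17
  J5 runs 2 units, time = 19
  J1 runs 2 units, time = 21
  J4 runs 2 units, time = 23
  J5 runs 2 units, time = 25
  J1 runs 1 units, time = 26
  J4 runs 2 units, time = 28
  J5 runs 2 units, time = 30
  J4 runs 2 units, time = 32
  J5 runs 1 units, time = 33
Finish times: [26, 14, 15, 32, 33]
Average turnaround = 120/5 = 24.0

24.0


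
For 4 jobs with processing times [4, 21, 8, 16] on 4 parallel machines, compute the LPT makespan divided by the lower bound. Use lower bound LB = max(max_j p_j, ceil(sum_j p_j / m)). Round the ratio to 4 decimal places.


LPT order: [21, 16, 8, 4]
Machine loads after assignment: [21, 16, 8, 4]
LPT makespan = 21
Lower bound = max(max_job, ceil(total/4)) = max(21, 13) = 21
Ratio = 21 / 21 = 1.0

1.0


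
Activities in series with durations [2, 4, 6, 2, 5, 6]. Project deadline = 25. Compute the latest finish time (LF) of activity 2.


LF(activity 2) = deadline - sum of successor durations
Successors: activities 3 through 6 with durations [6, 2, 5, 6]
Sum of successor durations = 19
LF = 25 - 19 = 6

6


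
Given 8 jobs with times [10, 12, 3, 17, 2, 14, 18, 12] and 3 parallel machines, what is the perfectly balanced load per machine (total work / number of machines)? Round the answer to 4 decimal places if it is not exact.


Total processing time = 10 + 12 + 3 + 17 + 2 + 14 + 18 + 12 = 88
Number of machines = 3
Ideal balanced load = 88 / 3 = 29.3333

29.3333


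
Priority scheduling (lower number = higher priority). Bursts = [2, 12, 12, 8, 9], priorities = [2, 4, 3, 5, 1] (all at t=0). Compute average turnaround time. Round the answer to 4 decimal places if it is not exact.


Sort by priority (ascending = highest first):
Order: [(1, 9), (2, 2), (3, 12), (4, 12), (5, 8)]
Completion times:
  Priority 1, burst=9, C=9
  Priority 2, burst=2, C=11
  Priority 3, burst=12, C=23
  Priority 4, burst=12, C=35
  Priority 5, burst=8, C=43
Average turnaround = 121/5 = 24.2

24.2


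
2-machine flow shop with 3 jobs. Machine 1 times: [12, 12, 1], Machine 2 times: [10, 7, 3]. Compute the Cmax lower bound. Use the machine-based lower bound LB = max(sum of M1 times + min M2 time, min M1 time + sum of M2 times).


LB1 = sum(M1 times) + min(M2 times) = 25 + 3 = 28
LB2 = min(M1 times) + sum(M2 times) = 1 + 20 = 21
Lower bound = max(LB1, LB2) = max(28, 21) = 28

28


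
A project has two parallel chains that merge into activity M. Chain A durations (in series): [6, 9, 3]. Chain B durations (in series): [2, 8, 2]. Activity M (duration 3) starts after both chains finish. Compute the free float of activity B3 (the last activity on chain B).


ES(B3) = sum of predecessors on chain B = 10
EF(B3) = ES + duration = 10 + 2 = 12
Successor of B3 is M. ES(M) = max(sum(A), sum(B)) = max(18, 12) = 18
Free float = ES(successor) - EF(current) = 18 - 12 = 6

6


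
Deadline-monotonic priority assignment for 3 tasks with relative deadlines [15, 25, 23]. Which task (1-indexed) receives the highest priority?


Sort tasks by relative deadline (ascending):
  Task 1: deadline = 15
  Task 3: deadline = 23
  Task 2: deadline = 25
Priority order (highest first): [1, 3, 2]
Highest priority task = 1

1


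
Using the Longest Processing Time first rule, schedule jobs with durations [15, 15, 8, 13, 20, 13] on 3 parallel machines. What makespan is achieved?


Sort jobs in decreasing order (LPT): [20, 15, 15, 13, 13, 8]
Assign each job to the least loaded machine:
  Machine 1: jobs [20, 8], load = 28
  Machine 2: jobs [15, 13], load = 28
  Machine 3: jobs [15, 13], load = 28
Makespan = max load = 28

28


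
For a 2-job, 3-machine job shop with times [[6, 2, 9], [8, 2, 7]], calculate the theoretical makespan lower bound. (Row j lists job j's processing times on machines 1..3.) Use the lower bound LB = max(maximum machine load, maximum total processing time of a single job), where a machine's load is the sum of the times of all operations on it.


Machine loads:
  Machine 1: 6 + 8 = 14
  Machine 2: 2 + 2 = 4
  Machine 3: 9 + 7 = 16
Max machine load = 16
Job totals:
  Job 1: 17
  Job 2: 17
Max job total = 17
Lower bound = max(16, 17) = 17

17


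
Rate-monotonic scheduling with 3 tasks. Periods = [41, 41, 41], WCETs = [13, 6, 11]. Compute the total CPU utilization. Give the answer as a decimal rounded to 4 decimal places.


Compute individual utilizations (exact fractions):
  Task 1: C/T = 13/41 (approx. 0.3171)
  Task 2: C/T = 6/41 (approx. 0.1463)
  Task 3: C/T = 11/41 (approx. 0.2683)
Total utilization U = 13/41 + 6/41 + 11/41 = 30/41
Rounded to 4 decimal places: U = 0.7317
RM (Liu & Layland) bound for 3 tasks = 0.779763; compare with U = 30/41 (approx. 0.731707)
U <= bound, so schedulable by RM sufficient condition.

0.7317


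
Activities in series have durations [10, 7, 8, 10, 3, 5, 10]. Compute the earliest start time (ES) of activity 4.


Activity 4 starts after activities 1 through 3 complete.
Predecessor durations: [10, 7, 8]
ES = 10 + 7 + 8 = 25

25


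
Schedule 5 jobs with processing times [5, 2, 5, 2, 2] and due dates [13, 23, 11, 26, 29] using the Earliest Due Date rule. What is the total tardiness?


Sort by due date (EDD order): [(5, 11), (5, 13), (2, 23), (2, 26), (2, 29)]
Compute completion times and tardiness:
  Job 1: p=5, d=11, C=5, tardiness=max(0,5-11)=0
  Job 2: p=5, d=13, C=10, tardiness=max(0,10-13)=0
  Job 3: p=2, d=23, C=12, tardiness=max(0,12-23)=0
  Job 4: p=2, d=26, C=14, tardiness=max(0,14-26)=0
  Job 5: p=2, d=29, C=16, tardiness=max(0,16-29)=0
Total tardiness = 0

0


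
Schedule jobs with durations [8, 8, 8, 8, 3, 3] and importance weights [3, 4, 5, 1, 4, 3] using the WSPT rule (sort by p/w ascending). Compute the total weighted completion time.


Compute p/w ratios and sort ascending (WSPT): [(3, 4), (3, 3), (8, 5), (8, 4), (8, 3), (8, 1)]
Compute weighted completion times:
  Job (p=3,w=4): C=3, w*C=4*3=12
  Job (p=3,w=3): C=6, w*C=3*6=18
  Job (p=8,w=5): C=14, w*C=5*14=70
  Job (p=8,w=4): C=22, w*C=4*22=88
  Job (p=8,w=3): C=30, w*C=3*30=90
  Job (p=8,w=1): C=38, w*C=1*38=38
Total weighted completion time = 316

316


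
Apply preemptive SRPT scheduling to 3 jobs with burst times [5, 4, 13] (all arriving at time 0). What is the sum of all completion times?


Since all jobs arrive at t=0, SRPT equals SPT ordering.
SPT order: [4, 5, 13]
Completion times:
  Job 1: p=4, C=4
  Job 2: p=5, C=9
  Job 3: p=13, C=22
Total completion time = 4 + 9 + 22 = 35

35


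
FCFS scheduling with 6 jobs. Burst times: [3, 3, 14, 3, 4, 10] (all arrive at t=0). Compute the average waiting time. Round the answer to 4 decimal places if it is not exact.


FCFS order (as given): [3, 3, 14, 3, 4, 10]
Waiting times:
  Job 1: wait = 0
  Job 2: wait = 3
  Job 3: wait = 6
  Job 4: wait = 20
  Job 5: wait = 23
  Job 6: wait = 27
Sum of waiting times = 79
Average waiting time = 79/6 = 13.1667

13.1667


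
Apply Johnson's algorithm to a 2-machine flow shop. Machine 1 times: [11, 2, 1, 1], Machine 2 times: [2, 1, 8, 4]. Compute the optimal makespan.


Apply Johnson's rule:
  Group 1 (a <= b): [(3, 1, 8), (4, 1, 4)]
  Group 2 (a > b): [(1, 11, 2), (2, 2, 1)]
Optimal job order: [3, 4, 1, 2]
Schedule:
  Job 3: M1 done at 1, M2 done at 9
  Job 4: M1 done at 2, M2 done at 13
  Job 1: M1 done at 13, M2 done at 15
  Job 2: M1 done at 15, M2 done at 16
Makespan = 16

16


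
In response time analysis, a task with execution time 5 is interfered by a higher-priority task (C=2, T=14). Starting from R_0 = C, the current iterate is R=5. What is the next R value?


R_next = C + ceil(R_prev / T_hp) * C_hp
ceil(5 / 14) = ceil(0.3571) = 1
Interference = 1 * 2 = 2
R_next = 5 + 2 = 7

7


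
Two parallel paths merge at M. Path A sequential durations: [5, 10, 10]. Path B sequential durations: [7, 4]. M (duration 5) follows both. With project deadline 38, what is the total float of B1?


Forward pass: ES(B1) = sum of predecessors on chain B = 0
EF = ES + duration = 0 + 7 = 7
Backward pass: LF(M) = deadline = 38; LS(M) = 38 - 5 = 33
LF(B1) = LS(M) - sum(successors on chain B) = 33 - 4 = 29
LS = LF - duration = 29 - 7 = 22
Total float = LS - ES = 22 - 0 = 22

22


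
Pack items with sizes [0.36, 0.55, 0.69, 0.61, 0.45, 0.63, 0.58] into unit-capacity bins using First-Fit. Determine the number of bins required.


Place items sequentially using First-Fit:
  Item 0.36 -> new Bin 1
  Item 0.55 -> Bin 1 (now 0.91)
  Item 0.69 -> new Bin 2
  Item 0.61 -> new Bin 3
  Item 0.45 -> new Bin 4
  Item 0.63 -> new Bin 5
  Item 0.58 -> new Bin 6
Total bins used = 6

6


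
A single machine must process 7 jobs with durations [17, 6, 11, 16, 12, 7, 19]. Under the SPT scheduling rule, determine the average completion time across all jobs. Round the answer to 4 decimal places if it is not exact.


Sort jobs by processing time (SPT order): [6, 7, 11, 12, 16, 17, 19]
Compute completion times sequentially:
  Job 1: processing = 6, completes at 6
  Job 2: processing = 7, completes at 13
  Job 3: processing = 11, completes at 24
  Job 4: processing = 12, completes at 36
  Job 5: processing = 16, completes at 52
  Job 6: processing = 17, completes at 69
  Job 7: processing = 19, completes at 88
Sum of completion times = 288
Average completion time = 288/7 = 41.1429

41.1429


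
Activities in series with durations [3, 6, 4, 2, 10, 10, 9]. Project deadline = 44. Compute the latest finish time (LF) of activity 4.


LF(activity 4) = deadline - sum of successor durations
Successors: activities 5 through 7 with durations [10, 10, 9]
Sum of successor durations = 29
LF = 44 - 29 = 15

15


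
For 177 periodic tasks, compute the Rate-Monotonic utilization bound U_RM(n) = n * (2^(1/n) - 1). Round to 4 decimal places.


Compute 2^(1/177) = 1.0039237636
Subtract 1: 1.0039237636 - 1 = 0.0039237636
Multiply by n: 177 * 0.0039237636 = 0.6945061572
Round to 4 dp: 0.6945

0.6945


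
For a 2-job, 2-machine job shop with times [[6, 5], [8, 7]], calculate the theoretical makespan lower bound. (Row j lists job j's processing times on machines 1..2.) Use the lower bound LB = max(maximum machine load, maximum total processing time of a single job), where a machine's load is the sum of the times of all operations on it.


Machine loads:
  Machine 1: 6 + 8 = 14
  Machine 2: 5 + 7 = 12
Max machine load = 14
Job totals:
  Job 1: 11
  Job 2: 15
Max job total = 15
Lower bound = max(14, 15) = 15

15


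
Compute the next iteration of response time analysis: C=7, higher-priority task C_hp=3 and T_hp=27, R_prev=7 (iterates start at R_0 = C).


R_next = C + ceil(R_prev / T_hp) * C_hp
ceil(7 / 27) = ceil(0.2593) = 1
Interference = 1 * 3 = 3
R_next = 7 + 3 = 10

10


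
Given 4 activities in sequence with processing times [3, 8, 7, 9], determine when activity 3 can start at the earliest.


Activity 3 starts after activities 1 through 2 complete.
Predecessor durations: [3, 8]
ES = 3 + 8 = 11

11


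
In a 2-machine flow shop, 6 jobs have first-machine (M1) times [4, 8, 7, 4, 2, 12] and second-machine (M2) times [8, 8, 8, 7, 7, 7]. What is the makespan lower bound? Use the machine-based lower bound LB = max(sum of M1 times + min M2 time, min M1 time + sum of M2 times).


LB1 = sum(M1 times) + min(M2 times) = 37 + 7 = 44
LB2 = min(M1 times) + sum(M2 times) = 2 + 45 = 47
Lower bound = max(LB1, LB2) = max(44, 47) = 47

47


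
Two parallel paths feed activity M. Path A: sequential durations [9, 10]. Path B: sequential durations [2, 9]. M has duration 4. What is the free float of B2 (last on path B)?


ES(B2) = sum of predecessors on chain B = 2
EF(B2) = ES + duration = 2 + 9 = 11
Successor of B2 is M. ES(M) = max(sum(A), sum(B)) = max(19, 11) = 19
Free float = ES(successor) - EF(current) = 19 - 11 = 8

8


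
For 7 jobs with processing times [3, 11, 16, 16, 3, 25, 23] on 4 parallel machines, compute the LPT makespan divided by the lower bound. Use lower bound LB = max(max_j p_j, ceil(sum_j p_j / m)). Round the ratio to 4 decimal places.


LPT order: [25, 23, 16, 16, 11, 3, 3]
Machine loads after assignment: [25, 23, 27, 22]
LPT makespan = 27
Lower bound = max(max_job, ceil(total/4)) = max(25, 25) = 25
Ratio = 27 / 25 = 1.08

1.08


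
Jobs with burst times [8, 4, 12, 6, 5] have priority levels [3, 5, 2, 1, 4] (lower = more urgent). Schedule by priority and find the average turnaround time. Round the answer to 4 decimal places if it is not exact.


Sort by priority (ascending = highest first):
Order: [(1, 6), (2, 12), (3, 8), (4, 5), (5, 4)]
Completion times:
  Priority 1, burst=6, C=6
  Priority 2, burst=12, C=18
  Priority 3, burst=8, C=26
  Priority 4, burst=5, C=31
  Priority 5, burst=4, C=35
Average turnaround = 116/5 = 23.2

23.2


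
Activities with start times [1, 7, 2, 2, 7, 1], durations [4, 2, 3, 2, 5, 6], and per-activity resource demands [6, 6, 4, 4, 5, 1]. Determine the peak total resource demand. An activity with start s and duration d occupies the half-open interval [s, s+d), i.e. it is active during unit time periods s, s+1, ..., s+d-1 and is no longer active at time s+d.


Each activity i is active on [start_i, start_i + duration_i).
Compute total resource usage per time slot:
  t=0: active resources = [], total = 0
  t=1: active resources = [6, 1], total = 7
  t=2: active resources = [6, 4, 4, 1], total = 15
  t=3: active resources = [6, 4, 4, 1], total = 15
  t=4: active resources = [6, 4, 1], total = 11
  t=5: active resources = [1], total = 1
  t=6: active resources = [1], total = 1
  t=7: active resources = [6, 5], total = 11
  t=8: active resources = [6, 5], total = 11
  t=9: active resources = [5], total = 5
  t=10: active resources = [5], total = 5
  t=11: active resources = [5], total = 5
Peak resource demand = 15

15


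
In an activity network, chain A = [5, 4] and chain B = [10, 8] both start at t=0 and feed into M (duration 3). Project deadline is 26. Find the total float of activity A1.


Forward pass: ES(A1) = sum of predecessors on chain A = 0
EF = ES + duration = 0 + 5 = 5
Backward pass: LF(M) = deadline = 26; LS(M) = 26 - 3 = 23
LF(A1) = LS(M) - sum(successors on chain A) = 23 - 4 = 19
LS = LF - duration = 19 - 5 = 14
Total float = LS - ES = 14 - 0 = 14

14


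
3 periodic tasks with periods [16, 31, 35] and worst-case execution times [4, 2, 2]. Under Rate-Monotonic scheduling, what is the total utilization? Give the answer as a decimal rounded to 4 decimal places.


Compute individual utilizations (exact fractions):
  Task 1: C/T = 4/16 = 1/4 (approx. 0.25)
  Task 2: C/T = 2/31 (approx. 0.0645)
  Task 3: C/T = 2/35 (approx. 0.0571)
Total utilization U = 1/4 + 2/31 + 2/35 = 1613/4340
Rounded to 4 decimal places: U = 0.3717
RM (Liu & Layland) bound for 3 tasks = 0.779763; compare with U = 1613/4340 (approx. 0.371659)
U <= bound, so schedulable by RM sufficient condition.

0.3717


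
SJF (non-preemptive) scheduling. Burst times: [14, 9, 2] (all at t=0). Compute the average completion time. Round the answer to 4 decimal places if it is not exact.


SJF order (ascending): [2, 9, 14]
Completion times:
  Job 1: burst=2, C=2
  Job 2: burst=9, C=11
  Job 3: burst=14, C=25
Average completion = 38/3 = 12.6667

12.6667
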